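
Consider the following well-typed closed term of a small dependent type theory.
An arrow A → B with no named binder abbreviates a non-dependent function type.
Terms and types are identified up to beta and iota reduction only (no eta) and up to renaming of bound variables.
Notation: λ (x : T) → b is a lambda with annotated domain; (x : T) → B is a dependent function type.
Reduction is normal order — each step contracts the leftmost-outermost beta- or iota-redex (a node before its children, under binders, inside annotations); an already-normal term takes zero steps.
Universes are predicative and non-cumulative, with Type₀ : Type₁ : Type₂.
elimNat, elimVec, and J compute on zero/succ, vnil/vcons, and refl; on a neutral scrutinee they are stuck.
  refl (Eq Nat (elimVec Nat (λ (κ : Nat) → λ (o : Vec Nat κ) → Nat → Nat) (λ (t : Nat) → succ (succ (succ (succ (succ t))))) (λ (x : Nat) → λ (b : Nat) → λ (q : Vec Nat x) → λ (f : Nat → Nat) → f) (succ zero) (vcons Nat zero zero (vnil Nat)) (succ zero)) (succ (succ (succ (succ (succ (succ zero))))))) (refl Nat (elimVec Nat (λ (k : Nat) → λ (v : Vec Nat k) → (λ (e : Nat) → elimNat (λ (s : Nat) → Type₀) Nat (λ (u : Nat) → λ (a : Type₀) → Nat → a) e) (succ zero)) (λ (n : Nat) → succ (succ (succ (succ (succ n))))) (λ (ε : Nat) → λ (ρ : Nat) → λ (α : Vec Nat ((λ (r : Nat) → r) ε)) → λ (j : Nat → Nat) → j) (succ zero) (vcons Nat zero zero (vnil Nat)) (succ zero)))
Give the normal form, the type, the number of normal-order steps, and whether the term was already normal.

reduced normal form:
  refl (Eq Nat (succ (succ (succ (succ (succ (succ zero)))))) (succ (succ (succ (succ (succ (succ zero))))))) (refl Nat (succ (succ (succ (succ (succ (succ zero)))))))
the term's type:
  Eq (Eq Nat (succ (succ (succ (succ (succ (succ zero)))))) (succ (succ (succ (succ (succ (succ zero))))))) (refl Nat (succ (succ (succ (succ (succ (succ zero))))))) (refl Nat (succ (succ (succ (succ (succ (succ zero)))))))
reduction steps (normal order): 14
started in normal form: no
first redex: an elimVec iota-redex


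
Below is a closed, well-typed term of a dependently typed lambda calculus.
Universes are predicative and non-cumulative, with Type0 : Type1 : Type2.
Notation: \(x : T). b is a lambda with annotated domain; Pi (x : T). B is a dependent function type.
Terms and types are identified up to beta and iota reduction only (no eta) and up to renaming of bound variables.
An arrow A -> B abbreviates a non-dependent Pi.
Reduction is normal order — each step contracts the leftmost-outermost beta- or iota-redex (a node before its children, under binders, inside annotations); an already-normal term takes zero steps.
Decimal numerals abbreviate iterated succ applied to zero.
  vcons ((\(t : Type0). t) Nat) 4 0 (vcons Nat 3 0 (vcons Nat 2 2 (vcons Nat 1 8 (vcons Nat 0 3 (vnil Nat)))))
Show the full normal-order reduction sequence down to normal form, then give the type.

normal-order reduction sequence:
  vcons ((\(t : Type0). t) Nat) 4 0 (vcons Nat 3 0 (vcons Nat 2 2 (vcons Nat 1 8 (vcons Nat 0 3 (vnil Nat)))))
  ~> vcons Nat 4 0 (vcons Nat 3 0 (vcons Nat 2 2 (vcons Nat 1 8 (vcons Nat 0 3 (vnil Nat)))))
the term's type:
  Vec Nat 5


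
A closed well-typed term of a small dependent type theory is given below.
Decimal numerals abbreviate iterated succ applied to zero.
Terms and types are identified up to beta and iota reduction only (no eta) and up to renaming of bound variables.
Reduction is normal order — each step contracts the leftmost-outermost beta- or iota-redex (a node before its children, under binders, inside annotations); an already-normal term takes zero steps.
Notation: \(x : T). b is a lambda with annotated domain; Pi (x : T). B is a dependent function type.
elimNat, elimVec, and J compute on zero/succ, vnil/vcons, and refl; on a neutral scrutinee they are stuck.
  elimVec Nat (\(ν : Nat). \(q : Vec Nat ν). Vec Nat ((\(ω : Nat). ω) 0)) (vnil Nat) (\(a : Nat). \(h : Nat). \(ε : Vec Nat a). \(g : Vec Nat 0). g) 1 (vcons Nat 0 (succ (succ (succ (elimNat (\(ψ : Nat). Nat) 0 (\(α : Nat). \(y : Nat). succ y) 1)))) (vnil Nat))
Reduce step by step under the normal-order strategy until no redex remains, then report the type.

normal-order reduction sequence:
  elimVec Nat (\(ν : Nat). \(q : Vec Nat ν). Vec Nat ((\(ω : Nat). ω) 0)) (vnil Nat) (\(a : Nat). \(h : Nat). \(ε : Vec Nat a). \(g : Vec Nat 0). g) 1 (vcons Nat 0 (succ (succ (succ (elimNat (\(ψ : Nat). Nat) 0 (\(α : Nat). \(y : Nat). succ y) 1)))) (vnil Nat))
  ~> (\(ν : Nat). \(q : Nat). \(ω : Vec Nat ν). \(a : Vec Nat 0). a) 0 (succ (succ (succ (elimNat (\(h : Nat). Nat) 0 (\(ε : Nat). \(g : Nat). succ g) 1)))) (vnil Nat) (elimVec Nat (\(ψ : Nat). \(α : Vec Nat ψ). Vec Nat ((\(y : Nat). y) 0)) (vnil Nat) (\(s : Nat). \(j : Nat). \(f : Vec Nat s). \(β : Vec Nat 0). β) 0 (vnil Nat))
  ~> (\(ν : Nat). \(q : Vec Nat 0). \(ω : Vec Nat 0). ω) (succ (succ (succ (elimNat (\(a : Nat). Nat) 0 (\(h : Nat). \(ε : Nat). succ ε) 1)))) (vnil Nat) (elimVec Nat (\(g : Nat). \(ψ : Vec Nat g). Vec Nat ((\(α : Nat). α) 0)) (vnil Nat) (\(y : Nat). \(s : Nat). \(j : Vec Nat y). \(f : Vec Nat 0). f) 0 (vnil Nat))
  ~> (\(ν : Vec Nat 0). \(q : Vec Nat 0). q) (vnil Nat) (elimVec Nat (\(ω : Nat). \(a : Vec Nat ω). Vec Nat ((\(h : Nat). h) 0)) (vnil Nat) (\(ε : Nat). \(g : Nat). \(ψ : Vec Nat ε). \(α : Vec Nat 0). α) 0 (vnil Nat))
  ~> (\(ν : Vec Nat 0). ν) (elimVec Nat (\(q : Nat). \(ω : Vec Nat q). Vec Nat ((\(a : Nat). a) 0)) (vnil Nat) (\(h : Nat). \(ε : Nat). \(g : Vec Nat h). \(ψ : Vec Nat 0). ψ) 0 (vnil Nat))
  ~> elimVec Nat (\(ν : Nat). \(q : Vec Nat ν). Vec Nat ((\(ω : Nat). ω) 0)) (vnil Nat) (\(a : Nat). \(h : Nat). \(ε : Vec Nat a). \(g : Vec Nat 0). g) 0 (vnil Nat)
  ~> vnil Nat
the term's type:
  Vec Nat 0


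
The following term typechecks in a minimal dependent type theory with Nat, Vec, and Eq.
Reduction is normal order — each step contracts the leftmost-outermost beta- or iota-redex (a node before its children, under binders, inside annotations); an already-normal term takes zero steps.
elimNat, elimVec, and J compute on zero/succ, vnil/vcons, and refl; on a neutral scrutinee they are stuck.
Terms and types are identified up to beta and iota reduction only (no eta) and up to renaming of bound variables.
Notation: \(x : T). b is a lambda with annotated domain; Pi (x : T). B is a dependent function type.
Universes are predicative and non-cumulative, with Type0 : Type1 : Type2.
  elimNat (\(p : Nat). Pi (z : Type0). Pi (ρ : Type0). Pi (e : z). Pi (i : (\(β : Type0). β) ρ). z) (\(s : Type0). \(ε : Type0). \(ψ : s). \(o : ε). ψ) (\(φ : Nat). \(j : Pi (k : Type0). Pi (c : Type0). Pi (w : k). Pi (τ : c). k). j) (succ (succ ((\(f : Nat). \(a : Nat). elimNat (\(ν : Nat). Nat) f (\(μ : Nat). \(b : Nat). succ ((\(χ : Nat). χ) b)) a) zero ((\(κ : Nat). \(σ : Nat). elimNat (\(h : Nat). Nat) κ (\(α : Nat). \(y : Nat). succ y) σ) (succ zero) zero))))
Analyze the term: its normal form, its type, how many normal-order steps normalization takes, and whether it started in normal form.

normal form:
  \(p : Type0). \(z : Type0). \(ρ : p). \(e : z). ρ
inferred type:
  Pi (p : Type0). Pi (z : Type0). Pi (ρ : p). Pi (e : z). p
reduction steps (normal order): 21
started in normal form: no
first redex: an elimNat iota-redex


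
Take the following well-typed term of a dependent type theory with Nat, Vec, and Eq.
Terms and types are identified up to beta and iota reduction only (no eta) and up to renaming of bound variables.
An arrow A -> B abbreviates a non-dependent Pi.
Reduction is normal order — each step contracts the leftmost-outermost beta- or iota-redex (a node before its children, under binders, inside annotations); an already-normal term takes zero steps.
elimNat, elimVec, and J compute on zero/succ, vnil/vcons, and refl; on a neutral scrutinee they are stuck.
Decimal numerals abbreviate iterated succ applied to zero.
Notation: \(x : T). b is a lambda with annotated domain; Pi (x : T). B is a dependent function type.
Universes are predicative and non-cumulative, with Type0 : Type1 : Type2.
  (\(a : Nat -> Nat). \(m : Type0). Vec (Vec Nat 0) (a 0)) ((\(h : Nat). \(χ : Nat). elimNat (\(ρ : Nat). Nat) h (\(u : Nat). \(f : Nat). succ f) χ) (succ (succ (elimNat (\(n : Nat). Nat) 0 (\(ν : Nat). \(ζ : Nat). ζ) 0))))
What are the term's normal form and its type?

normal form:
  \(a : Type0). Vec (Vec Nat 0) 2
type:
  Type0 -> Type0


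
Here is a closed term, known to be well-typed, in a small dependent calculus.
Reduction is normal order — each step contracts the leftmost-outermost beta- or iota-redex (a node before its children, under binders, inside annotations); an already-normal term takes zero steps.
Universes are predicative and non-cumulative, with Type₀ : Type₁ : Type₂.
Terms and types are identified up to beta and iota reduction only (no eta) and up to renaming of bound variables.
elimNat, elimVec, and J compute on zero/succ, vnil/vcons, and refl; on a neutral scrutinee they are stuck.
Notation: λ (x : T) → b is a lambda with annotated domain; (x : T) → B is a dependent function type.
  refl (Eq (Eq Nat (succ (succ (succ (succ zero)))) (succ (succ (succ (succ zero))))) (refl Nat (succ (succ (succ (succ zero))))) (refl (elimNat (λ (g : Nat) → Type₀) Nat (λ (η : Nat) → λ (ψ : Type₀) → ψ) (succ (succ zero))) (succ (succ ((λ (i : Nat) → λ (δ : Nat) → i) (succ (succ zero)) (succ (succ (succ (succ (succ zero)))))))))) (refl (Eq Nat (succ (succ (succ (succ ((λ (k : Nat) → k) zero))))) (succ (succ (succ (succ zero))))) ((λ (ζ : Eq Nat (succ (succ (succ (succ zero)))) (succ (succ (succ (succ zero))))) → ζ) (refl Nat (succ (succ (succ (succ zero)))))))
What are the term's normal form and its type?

reduced normal form:
  refl (Eq (Eq Nat (succ (succ (succ (succ zero)))) (succ (succ (succ (succ zero))))) (refl Nat (succ (succ (succ (succ zero))))) (refl Nat (succ (succ (succ (succ zero)))))) (refl (Eq Nat (succ (succ (succ (succ zero)))) (succ (succ (succ (succ zero))))) (refl Nat (succ (succ (succ (succ zero))))))
inferred type:
  Eq (Eq (Eq Nat (succ (succ (succ (succ zero)))) (succ (succ (succ (succ zero))))) (refl Nat (succ (succ (succ (succ zero))))) (refl Nat (succ (succ (succ (succ zero)))))) (refl (Eq Nat (succ (succ (succ (succ zero)))) (succ (succ (succ (succ zero))))) (refl Nat (succ (succ (succ (succ zero)))))) (refl (Eq Nat (succ (succ (succ (succ zero)))) (succ (succ (succ (succ zero))))) (refl Nat (succ (succ (succ (succ zero))))))


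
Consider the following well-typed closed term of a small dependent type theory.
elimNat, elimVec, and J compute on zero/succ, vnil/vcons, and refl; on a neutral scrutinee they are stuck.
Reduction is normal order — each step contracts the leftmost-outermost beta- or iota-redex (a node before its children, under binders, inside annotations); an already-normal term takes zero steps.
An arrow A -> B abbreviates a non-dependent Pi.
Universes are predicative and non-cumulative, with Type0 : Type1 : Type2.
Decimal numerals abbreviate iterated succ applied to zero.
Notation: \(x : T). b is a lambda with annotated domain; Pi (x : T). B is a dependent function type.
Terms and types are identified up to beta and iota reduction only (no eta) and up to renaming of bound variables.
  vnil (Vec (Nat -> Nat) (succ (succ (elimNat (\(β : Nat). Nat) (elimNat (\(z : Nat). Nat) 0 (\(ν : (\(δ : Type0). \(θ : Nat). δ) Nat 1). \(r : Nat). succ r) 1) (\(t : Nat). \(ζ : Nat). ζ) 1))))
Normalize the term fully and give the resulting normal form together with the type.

normal form:
  vnil (Vec (Nat -> Nat) 3)
the term's type:
  Vec (Vec (Nat -> Nat) 3) 0


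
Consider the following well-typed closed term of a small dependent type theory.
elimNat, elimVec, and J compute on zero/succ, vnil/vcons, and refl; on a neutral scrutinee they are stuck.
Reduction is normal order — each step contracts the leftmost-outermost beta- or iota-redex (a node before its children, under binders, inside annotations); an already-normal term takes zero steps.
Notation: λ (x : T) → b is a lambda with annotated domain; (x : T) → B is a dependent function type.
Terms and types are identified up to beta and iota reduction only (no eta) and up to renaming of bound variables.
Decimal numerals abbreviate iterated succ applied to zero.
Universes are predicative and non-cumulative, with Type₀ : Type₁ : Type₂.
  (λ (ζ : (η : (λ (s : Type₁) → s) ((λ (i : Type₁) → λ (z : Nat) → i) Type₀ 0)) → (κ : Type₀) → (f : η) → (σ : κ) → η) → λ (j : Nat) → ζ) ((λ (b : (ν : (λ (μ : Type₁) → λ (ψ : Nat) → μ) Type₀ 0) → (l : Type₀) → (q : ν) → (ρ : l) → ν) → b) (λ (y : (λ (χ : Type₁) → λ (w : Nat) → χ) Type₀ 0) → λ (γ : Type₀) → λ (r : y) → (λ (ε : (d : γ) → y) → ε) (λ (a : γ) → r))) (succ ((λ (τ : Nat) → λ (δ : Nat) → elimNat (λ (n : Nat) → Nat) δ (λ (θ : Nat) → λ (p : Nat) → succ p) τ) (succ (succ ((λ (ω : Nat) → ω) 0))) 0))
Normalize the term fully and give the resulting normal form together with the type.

normal form:
  λ (ζ : Type₀) → λ (η : Type₀) → λ (s : ζ) → λ (i : η) → s
the term's type:
  (ζ : Type₀) → (η : Type₀) → (s : ζ) → (i : η) → ζ


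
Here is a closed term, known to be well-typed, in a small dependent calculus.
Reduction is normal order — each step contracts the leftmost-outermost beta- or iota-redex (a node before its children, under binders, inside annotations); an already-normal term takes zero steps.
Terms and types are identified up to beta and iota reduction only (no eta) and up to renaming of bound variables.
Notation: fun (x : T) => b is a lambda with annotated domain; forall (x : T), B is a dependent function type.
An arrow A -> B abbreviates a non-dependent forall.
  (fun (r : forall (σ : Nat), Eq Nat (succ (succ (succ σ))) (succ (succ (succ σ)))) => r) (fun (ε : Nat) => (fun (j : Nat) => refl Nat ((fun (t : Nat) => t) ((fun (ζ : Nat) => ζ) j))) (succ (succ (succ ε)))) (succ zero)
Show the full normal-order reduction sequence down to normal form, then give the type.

reduction (normal order):
  (fun (r : forall (σ : Nat), Eq Nat (succ (succ (succ σ))) (succ (succ (succ σ)))) => r) (fun (ε : Nat) => (fun (j : Nat) => refl Nat ((fun (t : Nat) => t) ((fun (ζ : Nat) => ζ) j))) (succ (succ (succ ε)))) (succ zero)
  ~> (fun (r : Nat) => (fun (σ : Nat) => refl Nat ((fun (ε : Nat) => ε) ((fun (j : Nat) => j) σ))) (succ (succ (succ r)))) (succ zero)
  ~> (fun (r : Nat) => refl Nat ((fun (σ : Nat) => σ) ((fun (ε : Nat) => ε) r))) (succ (succ (succ (succ zero))))
  ~> refl Nat ((fun (r : Nat) => r) ((fun (σ : Nat) => σ) (succ (succ (succ (succ zero))))))
  ~> refl Nat ((fun (r : Nat) => r) (succ (succ (succ (succ zero)))))
  ~> refl Nat (succ (succ (succ (succ zero))))
inferred type:
  Eq Nat (succ (succ (succ (succ zero)))) (succ (succ (succ (succ zero))))


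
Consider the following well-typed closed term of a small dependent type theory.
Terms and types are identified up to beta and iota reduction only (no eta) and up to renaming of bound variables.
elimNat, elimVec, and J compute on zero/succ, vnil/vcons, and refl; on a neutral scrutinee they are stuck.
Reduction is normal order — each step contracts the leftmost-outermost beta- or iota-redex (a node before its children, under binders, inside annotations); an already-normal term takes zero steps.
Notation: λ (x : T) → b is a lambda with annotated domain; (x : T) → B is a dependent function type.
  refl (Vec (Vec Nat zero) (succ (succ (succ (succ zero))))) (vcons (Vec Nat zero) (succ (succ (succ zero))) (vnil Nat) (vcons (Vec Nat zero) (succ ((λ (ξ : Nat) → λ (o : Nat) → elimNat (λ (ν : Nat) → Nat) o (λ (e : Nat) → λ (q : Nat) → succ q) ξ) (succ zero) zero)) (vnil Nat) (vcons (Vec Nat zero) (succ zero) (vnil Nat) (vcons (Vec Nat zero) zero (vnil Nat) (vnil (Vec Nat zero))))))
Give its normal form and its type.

resulting normal form:
  refl (Vec (Vec Nat zero) (succ (succ (succ (succ zero))))) (vcons (Vec Nat zero) (succ (succ (succ zero))) (vnil Nat) (vcons (Vec Nat zero) (succ (succ zero)) (vnil Nat) (vcons (Vec Nat zero) (succ zero) (vnil Nat) (vcons (Vec Nat zero) zero (vnil Nat) (vnil (Vec Nat zero))))))
inferred type:
  Eq (Vec (Vec Nat zero) (succ (succ (succ (succ zero))))) (vcons (Vec Nat zero) (succ (succ (succ zero))) (vnil Nat) (vcons (Vec Nat zero) (succ (succ zero)) (vnil Nat) (vcons (Vec Nat zero) (succ zero) (vnil Nat) (vcons (Vec Nat zero) zero (vnil Nat) (vnil (Vec Nat zero)))))) (vcons (Vec Nat zero) (succ (succ (succ zero))) (vnil Nat) (vcons (Vec Nat zero) (succ (succ zero)) (vnil Nat) (vcons (Vec Nat zero) (succ zero) (vnil Nat) (vcons (Vec Nat zero) zero (vnil Nat) (vnil (Vec Nat zero))))))
observation: normalization takes exactly 6 steps under the normal-order strategy.


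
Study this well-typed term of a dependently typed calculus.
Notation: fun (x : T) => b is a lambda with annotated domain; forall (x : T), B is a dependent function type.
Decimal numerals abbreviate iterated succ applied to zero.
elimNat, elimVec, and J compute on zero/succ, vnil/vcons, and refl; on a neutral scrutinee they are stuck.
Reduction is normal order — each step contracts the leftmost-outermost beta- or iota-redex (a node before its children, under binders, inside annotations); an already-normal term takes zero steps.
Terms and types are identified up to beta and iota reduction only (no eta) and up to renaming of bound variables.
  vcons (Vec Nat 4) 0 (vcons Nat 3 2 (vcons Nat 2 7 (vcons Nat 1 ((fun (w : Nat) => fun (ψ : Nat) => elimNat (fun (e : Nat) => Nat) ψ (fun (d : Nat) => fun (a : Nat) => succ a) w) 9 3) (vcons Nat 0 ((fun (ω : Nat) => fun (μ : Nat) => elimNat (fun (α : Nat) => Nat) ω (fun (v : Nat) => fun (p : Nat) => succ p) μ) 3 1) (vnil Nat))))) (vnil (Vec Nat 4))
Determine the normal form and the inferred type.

normal form:
  vcons (Vec Nat 4) 0 (vcons Nat 3 2 (vcons Nat 2 7 (vcons Nat 1 12 (vcons Nat 0 4 (vnil Nat))))) (vnil (Vec Nat 4))
type:
  Vec (Vec Nat 4) 1


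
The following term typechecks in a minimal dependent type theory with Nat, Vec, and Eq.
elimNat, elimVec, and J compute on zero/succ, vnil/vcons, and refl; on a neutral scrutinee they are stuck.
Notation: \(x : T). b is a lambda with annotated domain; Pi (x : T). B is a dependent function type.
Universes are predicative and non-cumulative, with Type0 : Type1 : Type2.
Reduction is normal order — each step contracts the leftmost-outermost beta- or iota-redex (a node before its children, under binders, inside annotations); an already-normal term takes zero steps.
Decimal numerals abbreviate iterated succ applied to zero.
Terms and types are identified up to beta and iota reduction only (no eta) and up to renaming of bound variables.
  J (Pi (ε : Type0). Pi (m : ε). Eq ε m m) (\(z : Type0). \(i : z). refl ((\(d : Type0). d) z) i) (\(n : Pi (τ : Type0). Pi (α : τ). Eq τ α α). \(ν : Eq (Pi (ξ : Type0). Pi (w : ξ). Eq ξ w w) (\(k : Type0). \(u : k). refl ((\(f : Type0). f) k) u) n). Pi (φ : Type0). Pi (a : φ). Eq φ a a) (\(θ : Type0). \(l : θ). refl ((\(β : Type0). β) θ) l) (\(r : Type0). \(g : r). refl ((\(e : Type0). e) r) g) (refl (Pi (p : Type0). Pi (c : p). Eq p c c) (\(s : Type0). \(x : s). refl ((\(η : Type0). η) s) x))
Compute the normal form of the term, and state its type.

reduced normal form:
  \(ε : Type0). \(m : ε). refl ε m
inferred type:
  Pi (ε : Type0). Pi (m : ε). Eq ε m m
observation: reduction starts at a J iota-redex, and 2 normal-order steps reach the normal form.


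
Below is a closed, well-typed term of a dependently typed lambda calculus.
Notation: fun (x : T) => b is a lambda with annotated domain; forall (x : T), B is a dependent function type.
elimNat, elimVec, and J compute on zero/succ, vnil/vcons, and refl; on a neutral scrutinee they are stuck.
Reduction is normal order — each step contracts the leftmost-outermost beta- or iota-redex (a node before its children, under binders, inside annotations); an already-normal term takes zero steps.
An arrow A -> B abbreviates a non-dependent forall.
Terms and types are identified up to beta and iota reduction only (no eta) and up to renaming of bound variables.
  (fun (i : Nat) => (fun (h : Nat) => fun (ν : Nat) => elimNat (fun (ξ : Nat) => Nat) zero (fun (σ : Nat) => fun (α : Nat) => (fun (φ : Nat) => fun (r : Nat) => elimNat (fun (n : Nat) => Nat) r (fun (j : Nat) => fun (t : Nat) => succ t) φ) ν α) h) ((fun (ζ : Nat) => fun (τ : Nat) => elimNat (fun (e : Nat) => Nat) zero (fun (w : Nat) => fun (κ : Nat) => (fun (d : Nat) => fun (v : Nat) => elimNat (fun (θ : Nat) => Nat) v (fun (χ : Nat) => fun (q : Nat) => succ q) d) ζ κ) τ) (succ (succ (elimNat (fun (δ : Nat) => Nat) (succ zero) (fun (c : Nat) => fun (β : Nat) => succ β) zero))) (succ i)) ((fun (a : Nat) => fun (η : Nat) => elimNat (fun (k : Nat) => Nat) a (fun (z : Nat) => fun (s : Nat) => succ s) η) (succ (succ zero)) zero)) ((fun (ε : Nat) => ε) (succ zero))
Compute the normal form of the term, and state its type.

normal form:
  succ (succ (succ (succ (succ (succ (succ (succ (succ (succ (succ (succ zero)))))))))))
inferred type:
  Nat
observation: the term reaches its normal form after 70 normal-order steps.


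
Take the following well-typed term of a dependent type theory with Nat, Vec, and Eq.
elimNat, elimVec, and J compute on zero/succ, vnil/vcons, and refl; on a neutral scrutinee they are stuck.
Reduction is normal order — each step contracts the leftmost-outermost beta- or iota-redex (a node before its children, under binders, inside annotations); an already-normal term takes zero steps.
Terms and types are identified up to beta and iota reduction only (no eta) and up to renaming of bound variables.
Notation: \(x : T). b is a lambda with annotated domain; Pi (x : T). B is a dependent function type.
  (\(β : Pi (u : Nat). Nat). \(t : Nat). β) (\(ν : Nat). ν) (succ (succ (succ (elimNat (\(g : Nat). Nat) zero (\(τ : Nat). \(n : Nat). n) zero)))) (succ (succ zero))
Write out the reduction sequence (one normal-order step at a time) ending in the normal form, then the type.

normal-order reduction sequence:
  (\(β : Pi (u : Nat). Nat). \(t : Nat). β) (\(ν : Nat). ν) (succ (succ (succ (elimNat (\(g : Nat). Nat) zero (\(τ : Nat). \(n : Nat). n) zero)))) (succ (succ zero))
  ~> (\(β : Nat). \(u : Nat). u) (succ (succ (succ (elimNat (\(t : Nat). Nat) zero (\(ν : Nat). \(g : Nat). g) zero)))) (succ (succ zero))
  ~> (\(β : Nat). β) (succ (succ zero))
  ~> succ (succ zero)
inferred type:
  Nat


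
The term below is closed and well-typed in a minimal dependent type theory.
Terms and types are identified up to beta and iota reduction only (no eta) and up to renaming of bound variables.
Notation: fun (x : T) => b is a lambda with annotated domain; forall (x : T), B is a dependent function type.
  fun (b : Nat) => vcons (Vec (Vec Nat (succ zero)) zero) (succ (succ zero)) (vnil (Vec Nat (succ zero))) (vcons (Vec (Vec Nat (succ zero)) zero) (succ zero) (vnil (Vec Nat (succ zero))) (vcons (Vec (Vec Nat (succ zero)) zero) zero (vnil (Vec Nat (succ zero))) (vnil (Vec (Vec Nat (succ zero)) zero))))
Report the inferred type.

the term's type:
  forall (b : Nat), Vec (Vec (Vec Nat (succ zero)) zero) (succ (succ (succ zero)))


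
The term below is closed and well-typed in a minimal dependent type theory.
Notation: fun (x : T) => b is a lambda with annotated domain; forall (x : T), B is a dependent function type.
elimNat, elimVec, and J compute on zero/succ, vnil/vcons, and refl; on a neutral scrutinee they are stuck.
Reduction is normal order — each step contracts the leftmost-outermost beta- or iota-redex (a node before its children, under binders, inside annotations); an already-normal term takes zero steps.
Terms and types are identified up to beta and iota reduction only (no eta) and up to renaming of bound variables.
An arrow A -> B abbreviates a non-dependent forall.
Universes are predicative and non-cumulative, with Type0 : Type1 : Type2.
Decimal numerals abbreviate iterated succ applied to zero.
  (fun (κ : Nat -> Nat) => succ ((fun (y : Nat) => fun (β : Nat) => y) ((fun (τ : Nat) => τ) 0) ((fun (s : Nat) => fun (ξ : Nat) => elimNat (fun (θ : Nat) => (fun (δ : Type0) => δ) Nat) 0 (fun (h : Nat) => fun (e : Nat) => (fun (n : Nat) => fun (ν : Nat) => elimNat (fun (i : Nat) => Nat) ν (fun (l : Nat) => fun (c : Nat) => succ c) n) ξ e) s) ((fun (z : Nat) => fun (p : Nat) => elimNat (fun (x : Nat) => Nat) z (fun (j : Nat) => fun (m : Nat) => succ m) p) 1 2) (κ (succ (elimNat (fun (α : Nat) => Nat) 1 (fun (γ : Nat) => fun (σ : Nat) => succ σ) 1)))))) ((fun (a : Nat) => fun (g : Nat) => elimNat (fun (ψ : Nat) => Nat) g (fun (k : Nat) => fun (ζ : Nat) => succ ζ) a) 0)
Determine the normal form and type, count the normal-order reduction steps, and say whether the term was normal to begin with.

normal form:
  1
inferred type:
  Nat
normal-order step count: 4
term was already normal: no
first redex: a beta-redex


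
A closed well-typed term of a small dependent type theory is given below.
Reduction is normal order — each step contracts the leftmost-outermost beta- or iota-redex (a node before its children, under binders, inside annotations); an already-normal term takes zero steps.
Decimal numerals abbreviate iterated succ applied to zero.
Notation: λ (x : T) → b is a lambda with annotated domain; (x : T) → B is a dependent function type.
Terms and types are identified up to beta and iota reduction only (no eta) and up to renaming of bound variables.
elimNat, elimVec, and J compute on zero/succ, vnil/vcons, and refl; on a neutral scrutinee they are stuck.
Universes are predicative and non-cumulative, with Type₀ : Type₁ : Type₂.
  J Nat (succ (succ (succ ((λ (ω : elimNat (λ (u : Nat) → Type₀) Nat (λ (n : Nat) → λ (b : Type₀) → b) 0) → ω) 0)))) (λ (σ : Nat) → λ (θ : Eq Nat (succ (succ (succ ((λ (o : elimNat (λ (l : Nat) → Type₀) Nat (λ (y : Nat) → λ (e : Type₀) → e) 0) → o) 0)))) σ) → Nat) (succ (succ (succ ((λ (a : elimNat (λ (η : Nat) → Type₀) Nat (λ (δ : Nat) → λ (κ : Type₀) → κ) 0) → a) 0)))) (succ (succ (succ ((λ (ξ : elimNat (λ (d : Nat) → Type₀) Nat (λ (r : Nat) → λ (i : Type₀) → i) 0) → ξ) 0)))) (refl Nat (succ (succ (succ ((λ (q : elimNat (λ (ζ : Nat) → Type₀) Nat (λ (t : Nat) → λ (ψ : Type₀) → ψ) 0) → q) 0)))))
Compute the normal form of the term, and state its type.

resulting normal form:
  3
inferred type:
  Nat


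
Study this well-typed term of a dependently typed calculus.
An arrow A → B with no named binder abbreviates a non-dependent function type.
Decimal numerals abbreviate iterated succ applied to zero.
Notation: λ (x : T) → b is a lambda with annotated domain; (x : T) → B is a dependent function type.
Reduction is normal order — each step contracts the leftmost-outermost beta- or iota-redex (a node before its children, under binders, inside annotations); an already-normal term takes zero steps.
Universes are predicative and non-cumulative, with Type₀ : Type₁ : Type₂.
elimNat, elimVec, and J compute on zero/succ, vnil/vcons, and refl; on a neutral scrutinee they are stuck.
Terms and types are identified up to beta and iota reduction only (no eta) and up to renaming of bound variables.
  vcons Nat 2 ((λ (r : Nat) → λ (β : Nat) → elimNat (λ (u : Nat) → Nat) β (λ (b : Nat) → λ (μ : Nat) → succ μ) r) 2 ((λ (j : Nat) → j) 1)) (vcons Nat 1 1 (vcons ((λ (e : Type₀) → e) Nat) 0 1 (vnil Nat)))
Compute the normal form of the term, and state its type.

normal form:
  vcons Nat 2 3 (vcons Nat 1 1 (vcons Nat 0 1 (vnil Nat)))
inferred type:
  Vec Nat 3
observation: the term reaches its normal form after 11 normal-order steps.


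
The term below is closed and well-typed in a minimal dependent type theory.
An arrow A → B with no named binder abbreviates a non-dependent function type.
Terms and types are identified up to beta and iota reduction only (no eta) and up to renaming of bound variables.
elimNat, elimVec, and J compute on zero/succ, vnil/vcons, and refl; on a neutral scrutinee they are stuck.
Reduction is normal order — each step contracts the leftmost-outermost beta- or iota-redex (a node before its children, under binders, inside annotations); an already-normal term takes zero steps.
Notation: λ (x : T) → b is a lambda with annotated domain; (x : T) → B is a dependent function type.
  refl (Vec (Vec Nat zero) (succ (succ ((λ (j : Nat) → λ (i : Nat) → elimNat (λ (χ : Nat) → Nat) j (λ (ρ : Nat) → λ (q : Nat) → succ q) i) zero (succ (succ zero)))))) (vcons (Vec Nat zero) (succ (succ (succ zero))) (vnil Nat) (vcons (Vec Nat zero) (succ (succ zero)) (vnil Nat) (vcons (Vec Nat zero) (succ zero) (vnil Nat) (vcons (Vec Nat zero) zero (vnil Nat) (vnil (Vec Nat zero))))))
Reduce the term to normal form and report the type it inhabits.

resulting normal form:
  refl (Vec (Vec Nat zero) (succ (succ (succ (succ zero))))) (vcons (Vec Nat zero) (succ (succ (succ zero))) (vnil Nat) (vcons (Vec Nat zero) (succ (succ zero)) (vnil Nat) (vcons (Vec Nat zero) (succ zero) (vnil Nat) (vcons (Vec Nat zero) zero (vnil Nat) (vnil (Vec Nat zero))))))
the term's type:
  Eq (Vec (Vec Nat zero) (succ (succ (succ (succ zero))))) (vcons (Vec Nat zero) (succ (succ (succ zero))) (vnil Nat) (vcons (Vec Nat zero) (succ (succ zero)) (vnil Nat) (vcons (Vec Nat zero) (succ zero) (vnil Nat) (vcons (Vec Nat zero) zero (vnil Nat) (vnil (Vec Nat zero)))))) (vcons (Vec Nat zero) (succ (succ (succ zero))) (vnil Nat) (vcons (Vec Nat zero) (succ (succ zero)) (vnil Nat) (vcons (Vec Nat zero) (succ zero) (vnil Nat) (vcons (Vec Nat zero) zero (vnil Nat) (vnil (Vec Nat zero))))))
observation: the term reaches its normal form after 9 normal-order steps.


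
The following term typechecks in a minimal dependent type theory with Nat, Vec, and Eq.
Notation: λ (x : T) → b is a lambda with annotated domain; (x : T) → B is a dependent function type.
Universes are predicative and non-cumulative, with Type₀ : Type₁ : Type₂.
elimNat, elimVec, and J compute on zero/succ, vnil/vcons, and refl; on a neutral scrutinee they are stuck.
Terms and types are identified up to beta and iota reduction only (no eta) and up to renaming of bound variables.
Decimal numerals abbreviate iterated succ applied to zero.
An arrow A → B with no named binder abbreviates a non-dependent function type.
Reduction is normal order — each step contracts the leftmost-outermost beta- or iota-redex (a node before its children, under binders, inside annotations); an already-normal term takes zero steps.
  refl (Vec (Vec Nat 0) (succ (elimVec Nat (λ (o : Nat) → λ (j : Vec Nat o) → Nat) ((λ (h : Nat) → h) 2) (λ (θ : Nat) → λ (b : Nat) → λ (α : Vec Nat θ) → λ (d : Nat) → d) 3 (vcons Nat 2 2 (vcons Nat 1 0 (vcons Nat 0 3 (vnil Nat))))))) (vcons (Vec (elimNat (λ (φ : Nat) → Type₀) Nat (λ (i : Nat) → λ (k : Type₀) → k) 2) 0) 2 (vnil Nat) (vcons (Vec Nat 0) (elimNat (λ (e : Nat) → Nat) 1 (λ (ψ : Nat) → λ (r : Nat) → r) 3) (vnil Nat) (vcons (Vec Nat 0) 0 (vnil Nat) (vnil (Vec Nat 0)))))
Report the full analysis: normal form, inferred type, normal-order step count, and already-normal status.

normal form:
  refl (Vec (Vec Nat 0) 3) (vcons (Vec Nat 0) 2 (vnil Nat) (vcons (Vec Nat 0) 1 (vnil Nat) (vcons (Vec Nat 0) 0 (vnil Nat) (vnil (Vec Nat 0)))))
the term's type:
  Eq (Vec (Vec Nat 0) 3) (vcons (Vec Nat 0) 2 (vnil Nat) (vcons (Vec Nat 0) 1 (vnil Nat) (vcons (Vec Nat 0) 0 (vnil Nat) (vnil (Vec Nat 0))))) (vcons (Vec Nat 0) 2 (vnil Nat) (vcons (Vec Nat 0) 1 (vnil Nat) (vcons (Vec Nat 0) 0 (vnil Nat) (vnil (Vec Nat 0)))))
reduction steps (normal order): 34
already normal: no
first redex: an elimVec iota-redex


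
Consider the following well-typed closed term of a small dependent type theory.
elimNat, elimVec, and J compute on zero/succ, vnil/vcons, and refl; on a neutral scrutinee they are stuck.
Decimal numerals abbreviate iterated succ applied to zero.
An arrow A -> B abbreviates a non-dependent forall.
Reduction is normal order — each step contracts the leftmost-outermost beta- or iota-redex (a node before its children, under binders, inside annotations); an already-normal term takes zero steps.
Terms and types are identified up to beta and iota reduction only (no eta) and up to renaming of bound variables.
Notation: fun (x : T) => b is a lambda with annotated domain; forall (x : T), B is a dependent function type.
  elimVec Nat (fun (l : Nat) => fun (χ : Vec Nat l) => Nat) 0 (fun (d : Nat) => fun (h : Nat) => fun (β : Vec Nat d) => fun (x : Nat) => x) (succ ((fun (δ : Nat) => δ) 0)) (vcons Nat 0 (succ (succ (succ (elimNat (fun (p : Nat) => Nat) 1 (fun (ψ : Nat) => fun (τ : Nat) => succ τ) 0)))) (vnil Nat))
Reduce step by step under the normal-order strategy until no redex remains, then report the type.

reduction (normal order):
  elimVec Nat (fun (l : Nat) => fun (χ : Vec Nat l) => Nat) 0 (fun (d : Nat) => fun (h : Nat) => fun (β : Vec Nat d) => fun (x : Nat) => x) (succ ((fun (δ : Nat) => δ) 0)) (vcons Nat 0 (succ (succ (succ (elimNat (fun (p : Nat) => Nat) 1 (fun (ψ : Nat) => fun (τ : Nat) => succ τ) 0)))) (vnil Nat))
  ~> (fun (l : Nat) => fun (χ : Nat) => fun (d : Vec Nat l) => fun (h : Nat) => h) 0 (succ (succ (succ (elimNat (fun (β : Nat) => Nat) 1 (fun (x : Nat) => fun (δ : Nat) => succ δ) 0)))) (vnil Nat) (elimVec Nat (fun (p : Nat) => fun (ψ : Vec Nat p) => Nat) 0 (fun (τ : Nat) => fun (ξ : Nat) => fun (w : Vec Nat τ) => fun (ν : Nat) => ν) 0 (vnil Nat))
  ~> (fun (l : Nat) => fun (χ : Vec Nat 0) => fun (d : Nat) => d) (succ (succ (succ (elimNat (fun (h : Nat) => Nat) 1 (fun (β : Nat) => fun (x : Nat) => succ x) 0)))) (vnil Nat) (elimVec Nat (fun (δ : Nat) => fun (p : Vec Nat δ) => Nat) 0 (fun (ψ : Nat) => fun (τ : Nat) => fun (ξ : Vec Nat ψ) => fun (w : Nat) => w) 0 (vnil Nat))
  ~> (fun (l : Vec Nat 0) => fun (χ : Nat) => χ) (vnil Nat) (elimVec Nat (fun (d : Nat) => fun (h : Vec Nat d) => Nat) 0 (fun (β : Nat) => fun (x : Nat) => fun (δ : Vec Nat β) => fun (p : Nat) => p) 0 (vnil Nat))
  ~> (fun (l : Nat) => l) (elimVec Nat (fun (χ : Nat) => fun (d : Vec Nat χ) => Nat) 0 (fun (h : Nat) => fun (β : Nat) => fun (x : Vec Nat h) => fun (δ : Nat) => δ) 0 (vnil Nat))
  ~> elimVec Nat (fun (l : Nat) => fun (χ : Vec Nat l) => Nat) 0 (fun (d : Nat) => fun (h : Nat) => fun (β : Vec Nat d) => fun (x : Nat) => x) 0 (vnil Nat)
  ~> 0
type:
  Nat


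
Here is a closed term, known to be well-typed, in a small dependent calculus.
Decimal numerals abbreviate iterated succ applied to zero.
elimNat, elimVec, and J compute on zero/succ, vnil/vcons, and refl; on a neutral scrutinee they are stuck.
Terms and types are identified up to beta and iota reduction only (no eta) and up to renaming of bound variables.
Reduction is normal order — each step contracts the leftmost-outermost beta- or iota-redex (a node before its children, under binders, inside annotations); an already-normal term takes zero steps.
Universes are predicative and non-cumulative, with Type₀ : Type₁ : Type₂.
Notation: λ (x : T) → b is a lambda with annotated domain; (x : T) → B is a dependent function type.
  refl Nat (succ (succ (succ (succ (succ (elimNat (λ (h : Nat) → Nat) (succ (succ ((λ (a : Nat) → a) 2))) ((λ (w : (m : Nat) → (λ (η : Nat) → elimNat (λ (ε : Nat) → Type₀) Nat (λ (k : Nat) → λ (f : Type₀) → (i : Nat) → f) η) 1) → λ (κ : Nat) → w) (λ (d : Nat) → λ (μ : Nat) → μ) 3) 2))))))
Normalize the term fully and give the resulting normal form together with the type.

normal form:
  refl Nat 9
inferred type:
  Eq Nat 9 9
observation: contracting an elimNat iota-redex first, the term normalizes in 12 steps.


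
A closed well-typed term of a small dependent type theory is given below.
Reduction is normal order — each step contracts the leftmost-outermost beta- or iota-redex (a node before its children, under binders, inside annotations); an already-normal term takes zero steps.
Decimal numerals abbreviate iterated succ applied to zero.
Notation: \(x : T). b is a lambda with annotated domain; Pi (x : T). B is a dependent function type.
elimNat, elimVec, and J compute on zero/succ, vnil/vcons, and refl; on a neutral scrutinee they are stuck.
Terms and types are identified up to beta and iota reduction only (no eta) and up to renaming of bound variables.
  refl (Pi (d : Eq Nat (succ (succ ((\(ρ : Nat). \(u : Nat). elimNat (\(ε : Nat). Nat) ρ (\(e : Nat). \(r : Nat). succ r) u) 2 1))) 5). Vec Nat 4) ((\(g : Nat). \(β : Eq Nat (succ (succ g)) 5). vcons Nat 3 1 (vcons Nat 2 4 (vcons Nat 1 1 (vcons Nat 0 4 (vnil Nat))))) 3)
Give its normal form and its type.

reduced normal form:
  refl (Pi (d : Eq Nat 5 5). Vec Nat 4) (\(ρ : Eq Nat 5 5). vcons Nat 3 1 (vcons Nat 2 4 (vcons Nat 1 1 (vcons Nat 0 4 (vnil Nat)))))
type:
  Eq (Pi (d : Eq Nat 5 5). Vec Nat 4) (\(ρ : Eq Nat 5 5). vcons Nat 3 1 (vcons Nat 2 4 (vcons Nat 1 1 (vcons Nat 0 4 (vnil Nat))))) (\(u : Eq Nat 5 5). vcons Nat 3 1 (vcons Nat 2 4 (vcons Nat 1 1 (vcons Nat 0 4 (vnil Nat)))))
observation: contracting a beta-redex first, the term normalizes in 7 steps.


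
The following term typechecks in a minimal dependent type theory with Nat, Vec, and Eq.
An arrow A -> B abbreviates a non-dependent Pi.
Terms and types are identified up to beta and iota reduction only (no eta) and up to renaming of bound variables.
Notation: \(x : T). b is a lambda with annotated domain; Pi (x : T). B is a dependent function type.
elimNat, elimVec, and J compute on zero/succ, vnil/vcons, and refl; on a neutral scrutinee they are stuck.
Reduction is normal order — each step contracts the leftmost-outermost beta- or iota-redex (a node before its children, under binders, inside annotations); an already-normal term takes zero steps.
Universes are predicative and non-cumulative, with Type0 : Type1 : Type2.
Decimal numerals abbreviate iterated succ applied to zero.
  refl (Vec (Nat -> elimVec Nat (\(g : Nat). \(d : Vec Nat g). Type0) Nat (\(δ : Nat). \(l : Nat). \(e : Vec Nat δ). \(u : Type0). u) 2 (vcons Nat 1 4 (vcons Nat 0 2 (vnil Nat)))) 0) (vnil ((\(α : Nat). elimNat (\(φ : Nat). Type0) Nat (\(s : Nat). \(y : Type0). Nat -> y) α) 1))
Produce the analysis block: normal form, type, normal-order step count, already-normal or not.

resulting normal form:
  refl (Vec (Nat -> Nat) 0) (vnil (Nat -> Nat))
type:
  Eq (Vec (Nat -> Nat) 0) (vnil (Nat -> Nat)) (vnil (Nat -> Nat))
steps to reach normal form (normal order): 16
term was already normal: no
first contracted redex: an elimVec iota-redex


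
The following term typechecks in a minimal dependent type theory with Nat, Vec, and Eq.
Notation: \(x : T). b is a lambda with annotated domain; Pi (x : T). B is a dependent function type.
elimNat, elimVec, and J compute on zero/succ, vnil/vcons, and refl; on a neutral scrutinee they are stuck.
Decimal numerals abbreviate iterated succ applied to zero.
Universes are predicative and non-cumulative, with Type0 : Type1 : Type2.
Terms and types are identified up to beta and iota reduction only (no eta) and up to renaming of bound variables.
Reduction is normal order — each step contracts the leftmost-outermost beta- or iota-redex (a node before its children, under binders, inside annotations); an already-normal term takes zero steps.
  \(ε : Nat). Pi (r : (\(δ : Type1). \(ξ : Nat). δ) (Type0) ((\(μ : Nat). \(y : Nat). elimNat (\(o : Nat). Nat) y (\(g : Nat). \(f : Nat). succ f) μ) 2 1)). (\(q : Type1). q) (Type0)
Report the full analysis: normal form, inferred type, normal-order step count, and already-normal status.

reduced normal form:
  \(ε : Nat). Pi (r : Type0). Type0
the term's type:
  Pi (ε : Nat). Type1
normal-order step count: 3
started in normal form: no
first redex: a beta-redex


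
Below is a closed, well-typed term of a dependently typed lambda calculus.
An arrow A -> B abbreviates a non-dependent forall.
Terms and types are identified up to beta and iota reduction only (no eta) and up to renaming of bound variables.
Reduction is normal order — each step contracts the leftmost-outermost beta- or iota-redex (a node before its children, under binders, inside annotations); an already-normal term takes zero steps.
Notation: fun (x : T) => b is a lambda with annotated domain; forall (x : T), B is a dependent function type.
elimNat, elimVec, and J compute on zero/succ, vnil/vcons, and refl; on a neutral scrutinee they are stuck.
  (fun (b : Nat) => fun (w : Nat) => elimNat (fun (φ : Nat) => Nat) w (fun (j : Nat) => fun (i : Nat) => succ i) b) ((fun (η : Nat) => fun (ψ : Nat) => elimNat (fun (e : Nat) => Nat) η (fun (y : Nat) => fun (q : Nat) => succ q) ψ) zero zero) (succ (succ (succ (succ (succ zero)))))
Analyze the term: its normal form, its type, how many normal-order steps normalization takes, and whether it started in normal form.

reduced normal form:
  succ (succ (succ (succ (succ zero))))
type:
  Nat
steps to reach normal form (normal order): 6
already normal: no
first redex: a beta-redex
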